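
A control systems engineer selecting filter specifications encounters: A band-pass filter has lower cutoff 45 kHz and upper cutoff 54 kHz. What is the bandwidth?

Bandwidth = f_high - f_low
= 54 kHz - 45 kHz = 9 kHz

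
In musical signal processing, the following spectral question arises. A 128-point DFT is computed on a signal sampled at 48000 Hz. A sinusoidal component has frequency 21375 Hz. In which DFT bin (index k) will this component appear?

DFT frequency resolution = f_s/N = 48000/128 = 375 Hz
Bin index k = f_signal / resolution = 21375 / 375 = 57
The signal frequency 21375 Hz falls in DFT bin k = 57.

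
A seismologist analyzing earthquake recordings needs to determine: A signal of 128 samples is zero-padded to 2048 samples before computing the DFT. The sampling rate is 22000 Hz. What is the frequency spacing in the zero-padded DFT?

Original DFT: N = 128, resolution = f_s/N = 22000/128 = 1375/8 Hz
Zero-padded DFT: N = 2048, resolution = f_s/N = 22000/2048 = 1375/128 Hz
Zero-padding interpolates the spectrum (finer frequency grid)
but does NOT improve the true spectral resolution (ability to resolve close frequencies).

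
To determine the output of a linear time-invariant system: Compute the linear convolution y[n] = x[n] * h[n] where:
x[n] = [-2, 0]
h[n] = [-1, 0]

y[n] = sum_k x[k]*h[n-k]. Output length = len(x) + len(h) - 1 = 2 + 2 - 1 = 3.
y[0] = -2*-1 = 2
y[1] = 0*-1 + -2*0 = 0
y[2] = 0*0 = 0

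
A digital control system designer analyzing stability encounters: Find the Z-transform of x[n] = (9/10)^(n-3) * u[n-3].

Time-shifting property: if X(z) = Z{x[n]}, then Z{x[n-d]} = z^(-d) * X(z)
X(z) = z/(z - 9/10) for x[n] = (9/10)^n * u[n]
Z{x[n-3]} = z^(-3) * z/(z - 9/10) = z^(-2)/(z - 9/10)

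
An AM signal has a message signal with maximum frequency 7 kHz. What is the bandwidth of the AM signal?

In AM (double-sideband), the bandwidth is twice the message frequency.
BW = 2 * f_m = 2 * 7 kHz = 14 kHz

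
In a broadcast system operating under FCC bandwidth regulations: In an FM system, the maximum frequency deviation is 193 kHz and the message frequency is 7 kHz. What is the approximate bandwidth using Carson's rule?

Carson's rule: BW = 2*(delta_f + f_m)
= 2*(193 + 7) kHz = 400 kHz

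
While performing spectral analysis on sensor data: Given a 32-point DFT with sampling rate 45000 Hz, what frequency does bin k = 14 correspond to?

The frequency of DFT bin k is: f_k = k * f_s / N
f_14 = 14 * 45000 / 32 = 39375/2 Hz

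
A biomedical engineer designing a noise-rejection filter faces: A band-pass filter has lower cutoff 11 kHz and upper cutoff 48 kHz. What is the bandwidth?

Bandwidth = f_high - f_low
= 48 kHz - 11 kHz = 37 kHz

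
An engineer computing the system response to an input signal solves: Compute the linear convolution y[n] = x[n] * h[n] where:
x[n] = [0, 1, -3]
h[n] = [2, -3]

y[n] = sum_k x[k]*h[n-k]. Output length = len(x) + len(h) - 1 = 3 + 2 - 1 = 4.
y[0] = 0*2 = 0
y[1] = 1*2 + 0*-3 = 2
y[2] = -3*2 + 1*-3 = -9
y[3] = -3*-3 = 9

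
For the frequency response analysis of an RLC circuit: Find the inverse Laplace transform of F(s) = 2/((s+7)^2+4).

Standard pair: w/((s+a)^2+w^2) <-> e^(-at)*sin(wt)*u(t)
With a=7, w=2: f(t) = e^(-7t)*sin(2t)*u(t)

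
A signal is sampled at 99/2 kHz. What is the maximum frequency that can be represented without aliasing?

The maximum frequency that can be represented without aliasing
is the Nyquist frequency: f_max = f_s / 2 = 99/2 kHz / 2 = 99/4 kHz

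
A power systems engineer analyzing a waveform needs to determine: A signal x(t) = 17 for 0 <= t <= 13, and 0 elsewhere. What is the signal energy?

Energy = integral of |x(t)|^2 dt over the signal duration
= 17^2 * 13 = 289 * 13 = 3757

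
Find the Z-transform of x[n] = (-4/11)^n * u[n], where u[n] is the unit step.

The Z-transform of a^n * u[n] is z/(z-a) for |z| > |a|.
Here a = -4/11, so X(z) = z/(z - (-4/11)) = 11z/(11z + 4)
ROC: |z| > 4/11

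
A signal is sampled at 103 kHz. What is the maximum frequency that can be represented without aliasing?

The maximum frequency that can be represented without aliasing
is the Nyquist frequency: f_max = f_s / 2 = 103 kHz / 2 = 103/2 kHz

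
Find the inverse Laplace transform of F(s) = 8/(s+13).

Standard pair: k/(s+a) <-> k*e^(-at)*u(t)
With k=8, a=13: f(t) = 8*e^(-13t)*u(t)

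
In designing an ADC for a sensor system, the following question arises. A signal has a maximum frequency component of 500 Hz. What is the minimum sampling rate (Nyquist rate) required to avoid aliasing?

By the Nyquist-Shannon sampling theorem,
the minimum sampling rate (Nyquist rate) must be at least 2 * f_max.
Nyquist rate = 2 * 500 Hz = 1000 Hz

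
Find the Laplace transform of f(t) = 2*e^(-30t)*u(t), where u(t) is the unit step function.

Standard Laplace transform pair:
e^(-at)*u(t) <-> 1/(s+a)
With a = 30: L{2*e^(-30t)*u(t)} = 2/(s+30), ROC: Re(s) > -30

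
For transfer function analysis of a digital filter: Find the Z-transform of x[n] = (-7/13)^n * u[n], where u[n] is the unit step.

The Z-transform of a^n * u[n] is z/(z-a) for |z| > |a|.
Here a = -7/13, so X(z) = z/(z - (-7/13)) = 13z/(13z + 7)
ROC: |z| > 7/13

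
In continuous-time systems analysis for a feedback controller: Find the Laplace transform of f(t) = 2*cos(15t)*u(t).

Standard pair: cos(wt)*u(t) <-> s/(s^2+w^2)
With w = 15: L{2*cos(15t)*u(t)} = 2s/(s^2+225)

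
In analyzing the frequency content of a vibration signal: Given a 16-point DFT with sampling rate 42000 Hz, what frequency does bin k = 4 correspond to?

The frequency of DFT bin k is: f_k = k * f_s / N
f_4 = 4 * 42000 / 16 = 10500 Hz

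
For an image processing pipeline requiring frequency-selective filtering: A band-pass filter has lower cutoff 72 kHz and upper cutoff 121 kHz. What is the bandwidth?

Bandwidth = f_high - f_low
= 121 kHz - 72 kHz = 49 kHz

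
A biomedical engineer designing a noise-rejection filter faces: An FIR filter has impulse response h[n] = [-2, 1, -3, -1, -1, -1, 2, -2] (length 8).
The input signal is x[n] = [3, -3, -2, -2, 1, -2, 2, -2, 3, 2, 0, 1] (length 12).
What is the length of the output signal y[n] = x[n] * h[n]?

For linear convolution, the output length is:
len(y) = len(x) + len(h) - 1 = 12 + 8 - 1 = 19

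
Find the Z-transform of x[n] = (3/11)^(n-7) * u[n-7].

Time-shifting property: if X(z) = Z{x[n]}, then Z{x[n-d]} = z^(-d) * X(z)
X(z) = z/(z - 3/11) for x[n] = (3/11)^n * u[n]
Z{x[n-7]} = z^(-7) * z/(z - 3/11) = z^(-6)/(z - 3/11)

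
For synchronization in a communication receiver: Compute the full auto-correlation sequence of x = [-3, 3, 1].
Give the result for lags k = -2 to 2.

r_xx[k] = sum_m x[m]*x[m+k], indexed from 0, for k = -2 to 2:
  r_xx[-2] = x[2]*x[0] = -3
  r_xx[-1] = x[1]*x[0] + x[2]*x[1] = -6
  r_xx[0] = x[0]*x[0] + x[1]*x[1] + x[2]*x[2] = 19
  r_xx[1] = x[0]*x[1] + x[1]*x[2] = -6
  r_xx[2] = x[0]*x[2] = -3
r_xx = [-3, -6, 19, -6, -3]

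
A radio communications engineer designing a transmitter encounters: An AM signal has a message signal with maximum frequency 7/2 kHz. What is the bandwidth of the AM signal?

In AM (double-sideband), the bandwidth is twice the message frequency.
BW = 2 * f_m = 2 * 7/2 kHz = 7 kHz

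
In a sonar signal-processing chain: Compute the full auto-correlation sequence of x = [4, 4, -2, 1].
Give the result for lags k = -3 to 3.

r_xx[k] = sum_m x[m]*x[m+k], indexed from 0, for k = -3 to 3:
  r_xx[-3] = x[3]*x[0] = 4
  r_xx[-2] = x[2]*x[0] + x[3]*x[1] = -4
  r_xx[-1] = x[1]*x[0] + x[2]*x[1] + x[3]*x[2] = 6
  r_xx[0] = x[0]*x[0] + x[1]*x[1] + x[2]*x[2] + x[3]*x[3] = 37
  r_xx[1] = x[0]*x[1] + x[1]*x[2] + x[2]*x[3] = 6
  r_xx[2] = x[0]*x[2] + x[1]*x[3] = -4
  r_xx[3] = x[0]*x[3] = 4
r_xx = [4, -4, 6, 37, 6, -4, 4]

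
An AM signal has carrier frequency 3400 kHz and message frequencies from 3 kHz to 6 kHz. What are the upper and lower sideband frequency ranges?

Upper sideband (USB) = fc + [fm_low, fm_high] = 3400 + [3, 6] = [3403, 3406] kHz
Lower sideband (LSB) = fc - [fm_high, fm_low] = 3400 - [6, 3] = [3394, 3397] kHz
Total occupied spectrum: 3394 kHz to 3406 kHz (plus carrier at 3400 kHz)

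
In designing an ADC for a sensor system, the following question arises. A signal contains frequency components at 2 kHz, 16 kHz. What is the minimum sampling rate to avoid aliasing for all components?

The highest frequency component is f_max = 16 kHz.
Nyquist rate = 2 * f_max = 2 * 16 kHz = 32 kHz.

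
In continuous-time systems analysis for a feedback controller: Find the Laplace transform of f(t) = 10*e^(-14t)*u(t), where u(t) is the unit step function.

Standard Laplace transform pair:
e^(-at)*u(t) <-> 1/(s+a)
With a = 14: L{10*e^(-14t)*u(t)} = 10/(s+14), ROC: Re(s) > -14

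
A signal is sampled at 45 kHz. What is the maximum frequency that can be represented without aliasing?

The maximum frequency that can be represented without aliasing
is the Nyquist frequency: f_max = f_s / 2 = 45 kHz / 2 = 45/2 kHz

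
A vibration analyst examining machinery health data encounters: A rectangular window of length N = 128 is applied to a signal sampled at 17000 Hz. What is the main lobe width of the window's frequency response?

For a rectangular window of length N,
the main lobe width in frequency is 2*f_s/N.
= 2*17000/128 = 2125/8 Hz
This determines the minimum frequency separation for resolving two sinusoids.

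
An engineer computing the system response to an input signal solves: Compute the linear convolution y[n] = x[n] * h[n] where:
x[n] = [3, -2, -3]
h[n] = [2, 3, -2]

y[n] = sum_k x[k]*h[n-k]. Output length = len(x) + len(h) - 1 = 3 + 3 - 1 = 5.
y[0] = 3*2 = 6
y[1] = -2*2 + 3*3 = 5
y[2] = -3*2 + -2*3 + 3*-2 = -18
y[3] = -3*3 + -2*-2 = -5
y[4] = -3*-2 = 6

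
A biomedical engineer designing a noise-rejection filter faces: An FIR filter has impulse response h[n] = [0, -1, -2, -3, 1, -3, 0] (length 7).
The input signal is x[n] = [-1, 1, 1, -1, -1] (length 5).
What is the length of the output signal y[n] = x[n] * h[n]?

For linear convolution, the output length is:
len(y) = len(x) + len(h) - 1 = 5 + 7 - 1 = 11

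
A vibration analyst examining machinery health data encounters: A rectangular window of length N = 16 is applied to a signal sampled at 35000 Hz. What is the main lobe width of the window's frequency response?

For a rectangular window of length N,
the main lobe width in frequency is 2*f_s/N.
= 2*35000/16 = 4375 Hz
This determines the minimum frequency separation for resolving two sinusoids.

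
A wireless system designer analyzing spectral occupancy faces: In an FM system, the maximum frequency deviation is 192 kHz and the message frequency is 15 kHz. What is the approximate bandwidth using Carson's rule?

Carson's rule: BW = 2*(delta_f + f_m)
= 2*(192 + 15) kHz = 414 kHz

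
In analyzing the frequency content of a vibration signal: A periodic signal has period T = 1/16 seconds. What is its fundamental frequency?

The fundamental frequency is the reciprocal of the period.
f = 1/T = 1/(1/16) = 16 Hz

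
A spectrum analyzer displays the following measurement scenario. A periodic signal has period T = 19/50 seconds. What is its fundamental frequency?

The fundamental frequency is the reciprocal of the period.
f = 1/T = 1/(19/50) = 50/19 Hz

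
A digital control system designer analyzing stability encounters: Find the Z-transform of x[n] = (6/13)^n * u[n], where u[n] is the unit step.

The Z-transform of a^n * u[n] is z/(z-a) for |z| > |a|.
Here a = 6/13, so X(z) = z/(z - (6/13)) = 13z/(13z - 6)
ROC: |z| > 6/13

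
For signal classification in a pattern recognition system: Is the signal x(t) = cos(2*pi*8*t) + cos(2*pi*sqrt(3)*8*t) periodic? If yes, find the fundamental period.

f1 = 8 Hz, f2 = 8*sqrt(3) Hz
Ratio f2/f1 = sqrt(3), which is irrational.
Since the frequency ratio is irrational, no common period exists.
The signal is not periodic.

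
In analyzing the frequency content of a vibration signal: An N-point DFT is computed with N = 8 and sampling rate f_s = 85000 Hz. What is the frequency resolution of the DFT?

DFT frequency resolution = f_s / N
= 85000 / 8 = 10625 Hz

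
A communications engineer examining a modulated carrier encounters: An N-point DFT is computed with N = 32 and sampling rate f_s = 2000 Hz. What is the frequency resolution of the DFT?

DFT frequency resolution = f_s / N
= 2000 / 32 = 125/2 Hz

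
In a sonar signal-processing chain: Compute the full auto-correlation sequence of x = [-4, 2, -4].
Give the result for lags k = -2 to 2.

r_xx[k] = sum_m x[m]*x[m+k], indexed from 0, for k = -2 to 2:
  r_xx[-2] = x[2]*x[0] = 16
  r_xx[-1] = x[1]*x[0] + x[2]*x[1] = -16
  r_xx[0] = x[0]*x[0] + x[1]*x[1] + x[2]*x[2] = 36
  r_xx[1] = x[0]*x[1] + x[1]*x[2] = -16
  r_xx[2] = x[0]*x[2] = 16
r_xx = [16, -16, 36, -16, 16]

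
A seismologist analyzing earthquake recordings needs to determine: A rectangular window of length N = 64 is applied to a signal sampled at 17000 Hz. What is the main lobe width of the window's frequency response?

For a rectangular window of length N,
the main lobe width in frequency is 2*f_s/N.
= 2*17000/64 = 2125/4 Hz
This determines the minimum frequency separation for resolving two sinusoids.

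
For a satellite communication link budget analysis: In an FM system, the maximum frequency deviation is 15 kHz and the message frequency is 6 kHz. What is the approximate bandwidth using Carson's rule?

Carson's rule: BW = 2*(delta_f + f_m)
= 2*(15 + 6) kHz = 42 kHz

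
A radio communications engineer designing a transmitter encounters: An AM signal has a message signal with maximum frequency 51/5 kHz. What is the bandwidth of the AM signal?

In AM (double-sideband), the bandwidth is twice the message frequency.
BW = 2 * f_m = 2 * 51/5 kHz = 102/5 kHz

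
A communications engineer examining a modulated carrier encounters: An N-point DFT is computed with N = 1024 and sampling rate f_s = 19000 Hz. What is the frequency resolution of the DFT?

DFT frequency resolution = f_s / N
= 19000 / 1024 = 2375/128 Hz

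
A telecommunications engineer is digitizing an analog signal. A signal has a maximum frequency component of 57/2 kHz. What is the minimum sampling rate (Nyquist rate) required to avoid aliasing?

By the Nyquist-Shannon sampling theorem,
the minimum sampling rate (Nyquist rate) must be at least 2 * f_max.
Nyquist rate = 2 * 57/2 kHz = 57 kHz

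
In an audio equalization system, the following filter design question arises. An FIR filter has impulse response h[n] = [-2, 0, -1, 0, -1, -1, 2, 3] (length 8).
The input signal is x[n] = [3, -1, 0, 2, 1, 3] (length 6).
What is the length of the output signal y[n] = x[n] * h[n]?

For linear convolution, the output length is:
len(y) = len(x) + len(h) - 1 = 6 + 8 - 1 = 13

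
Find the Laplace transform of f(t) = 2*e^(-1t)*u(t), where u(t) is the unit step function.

Standard Laplace transform pair:
e^(-at)*u(t) <-> 1/(s+a)
With a = 1: L{2*e^(-1t)*u(t)} = 2/(s+1), ROC: Re(s) > -1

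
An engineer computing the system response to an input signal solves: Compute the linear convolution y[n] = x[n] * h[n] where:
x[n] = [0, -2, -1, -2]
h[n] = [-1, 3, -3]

y[n] = sum_k x[k]*h[n-k]. Output length = len(x) + len(h) - 1 = 4 + 3 - 1 = 6.
y[0] = 0*-1 = 0
y[1] = -2*-1 + 0*3 = 2
y[2] = -1*-1 + -2*3 + 0*-3 = -5
y[3] = -2*-1 + -1*3 + -2*-3 = 5
y[4] = -2*3 + -1*-3 = -3
y[5] = -2*-3 = 6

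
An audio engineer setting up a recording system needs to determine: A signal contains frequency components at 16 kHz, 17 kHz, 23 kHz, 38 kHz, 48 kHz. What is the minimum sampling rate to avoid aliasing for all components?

The highest frequency component is f_max = 48 kHz.
Nyquist rate = 2 * f_max = 2 * 48 kHz = 96 kHz.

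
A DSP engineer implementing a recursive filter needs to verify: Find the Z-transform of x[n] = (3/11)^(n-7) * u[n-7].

Time-shifting property: if X(z) = Z{x[n]}, then Z{x[n-d]} = z^(-d) * X(z)
X(z) = z/(z - 3/11) for x[n] = (3/11)^n * u[n]
Z{x[n-7]} = z^(-7) * z/(z - 3/11) = z^(-6)/(z - 3/11)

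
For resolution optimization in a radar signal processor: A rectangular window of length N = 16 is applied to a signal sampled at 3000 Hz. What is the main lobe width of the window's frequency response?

For a rectangular window of length N,
the main lobe width in frequency is 2*f_s/N.
= 2*3000/16 = 375 Hz
This determines the minimum frequency separation for resolving two sinusoids.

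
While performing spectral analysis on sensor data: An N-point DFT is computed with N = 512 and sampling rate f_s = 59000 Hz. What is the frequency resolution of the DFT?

DFT frequency resolution = f_s / N
= 59000 / 512 = 7375/64 Hz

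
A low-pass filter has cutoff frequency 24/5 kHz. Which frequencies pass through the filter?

A low-pass filter passes all frequencies below the cutoff frequency 24/5 kHz and attenuates higher frequencies.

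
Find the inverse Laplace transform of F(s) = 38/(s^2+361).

Standard pair: w/(s^2+w^2) <-> sin(wt)*u(t)
Recognize w^2 = 361, so w = 19; numerator 38 = 2*19.
f(t) = 2*sin(19t)*u(t)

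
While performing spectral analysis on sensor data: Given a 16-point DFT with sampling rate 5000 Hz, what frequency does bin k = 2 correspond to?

The frequency of DFT bin k is: f_k = k * f_s / N
f_2 = 2 * 5000 / 16 = 625 Hz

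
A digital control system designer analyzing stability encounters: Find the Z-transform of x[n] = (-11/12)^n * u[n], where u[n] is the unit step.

The Z-transform of a^n * u[n] is z/(z-a) for |z| > |a|.
Here a = -11/12, so X(z) = z/(z - (-11/12)) = 12z/(12z + 11)
ROC: |z| > 11/12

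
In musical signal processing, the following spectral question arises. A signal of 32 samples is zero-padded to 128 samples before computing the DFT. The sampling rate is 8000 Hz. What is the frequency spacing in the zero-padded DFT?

Original DFT: N = 32, resolution = f_s/N = 8000/32 = 250 Hz
Zero-padded DFT: N = 128, resolution = f_s/N = 8000/128 = 125/2 Hz
Zero-padding interpolates the spectrum (finer frequency grid)
but does NOT improve the true spectral resolution (ability to resolve close frequencies).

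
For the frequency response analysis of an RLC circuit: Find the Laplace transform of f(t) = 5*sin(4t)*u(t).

Standard pair: sin(wt)*u(t) <-> w/(s^2+w^2)
With w = 4: L{5*sin(4t)*u(t)} = 20/(s^2+16)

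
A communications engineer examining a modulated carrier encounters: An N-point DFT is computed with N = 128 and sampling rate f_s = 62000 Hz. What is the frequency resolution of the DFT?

DFT frequency resolution = f_s / N
= 62000 / 128 = 3875/8 Hz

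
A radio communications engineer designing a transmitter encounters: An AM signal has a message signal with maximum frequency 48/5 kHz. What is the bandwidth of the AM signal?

In AM (double-sideband), the bandwidth is twice the message frequency.
BW = 2 * f_m = 2 * 48/5 kHz = 96/5 kHz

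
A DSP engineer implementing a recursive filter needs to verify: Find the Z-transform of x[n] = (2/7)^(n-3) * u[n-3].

Time-shifting property: if X(z) = Z{x[n]}, then Z{x[n-d]} = z^(-d) * X(z)
X(z) = z/(z - 2/7) for x[n] = (2/7)^n * u[n]
Z{x[n-3]} = z^(-3) * z/(z - 2/7) = z^(-2)/(z - 2/7)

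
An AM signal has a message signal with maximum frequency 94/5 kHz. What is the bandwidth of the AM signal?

In AM (double-sideband), the bandwidth is twice the message frequency.
BW = 2 * f_m = 2 * 94/5 kHz = 188/5 kHz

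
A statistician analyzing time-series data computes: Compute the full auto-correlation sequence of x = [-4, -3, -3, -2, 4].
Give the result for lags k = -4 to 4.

r_xx[k] = sum_m x[m]*x[m+k], indexed from 0, for k = -4 to 4:
  r_xx[-4] = x[4]*x[0] = -16
  r_xx[-3] = x[3]*x[0] + x[4]*x[1] = -4
  r_xx[-2] = x[2]*x[0] + x[3]*x[1] + x[4]*x[2] = 6
  r_xx[-1] = x[1]*x[0] + x[2]*x[1] + x[3]*x[2] + x[4]*x[3] = 19
  r_xx[0] = x[0]*x[0] + x[1]*x[1] + x[2]*x[2] + x[3]*x[3] + x[4]*x[4] = 54
  r_xx[1] = x[0]*x[1] + x[1]*x[2] + x[2]*x[3] + x[3]*x[4] = 19
  r_xx[2] = x[0]*x[2] + x[1]*x[3] + x[2]*x[4] = 6
  r_xx[3] = x[0]*x[3] + x[1]*x[4] = -4
  r_xx[4] = x[0]*x[4] = -16
r_xx = [-16, -4, 6, 19, 54, 19, 6, -4, -16]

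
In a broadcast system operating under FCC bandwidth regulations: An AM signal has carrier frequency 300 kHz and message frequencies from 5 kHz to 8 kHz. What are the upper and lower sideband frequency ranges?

Upper sideband (USB) = fc + [fm_low, fm_high] = 300 + [5, 8] = [305, 308] kHz
Lower sideband (LSB) = fc - [fm_high, fm_low] = 300 - [8, 5] = [292, 295] kHz
Total occupied spectrum: 292 kHz to 308 kHz (plus carrier at 300 kHz)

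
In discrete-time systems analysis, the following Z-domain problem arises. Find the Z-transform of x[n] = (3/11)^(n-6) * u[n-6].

Time-shifting property: if X(z) = Z{x[n]}, then Z{x[n-d]} = z^(-d) * X(z)
X(z) = z/(z - 3/11) for x[n] = (3/11)^n * u[n]
Z{x[n-6]} = z^(-6) * z/(z - 3/11) = z^(-5)/(z - 3/11)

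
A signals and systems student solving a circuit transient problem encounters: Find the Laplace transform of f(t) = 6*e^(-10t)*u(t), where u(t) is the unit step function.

Standard Laplace transform pair:
e^(-at)*u(t) <-> 1/(s+a)
With a = 10: L{6*e^(-10t)*u(t)} = 6/(s+10), ROC: Re(s) > -10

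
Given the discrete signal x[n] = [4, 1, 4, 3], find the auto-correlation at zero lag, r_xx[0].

The auto-correlation at zero lag r_xx[0] equals the signal energy.
r_xx[0] = sum of x[n]^2 = 4^2 + 1^2 + 4^2 + 3^2
= 16 + 1 + 16 + 9 = 42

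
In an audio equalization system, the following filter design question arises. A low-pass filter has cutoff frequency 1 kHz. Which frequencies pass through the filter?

A low-pass filter passes all frequencies below the cutoff frequency 1 kHz and attenuates higher frequencies.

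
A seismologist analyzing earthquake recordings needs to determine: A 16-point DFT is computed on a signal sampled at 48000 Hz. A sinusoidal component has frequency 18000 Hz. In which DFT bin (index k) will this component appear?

DFT frequency resolution = f_s/N = 48000/16 = 3000 Hz
Bin index k = f_signal / resolution = 18000 / 3000 = 6
The signal frequency 18000 Hz falls in DFT bin k = 6.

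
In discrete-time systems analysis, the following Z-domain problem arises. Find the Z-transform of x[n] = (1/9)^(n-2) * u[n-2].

Time-shifting property: if X(z) = Z{x[n]}, then Z{x[n-d]} = z^(-d) * X(z)
X(z) = z/(z - 1/9) for x[n] = (1/9)^n * u[n]
Z{x[n-2]} = z^(-2) * z/(z - 1/9) = z^(-1)/(z - 1/9)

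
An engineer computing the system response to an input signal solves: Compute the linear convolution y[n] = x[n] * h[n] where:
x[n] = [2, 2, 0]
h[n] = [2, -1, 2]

y[n] = sum_k x[k]*h[n-k]. Output length = len(x) + len(h) - 1 = 3 + 3 - 1 = 5.
y[0] = 2*2 = 4
y[1] = 2*2 + 2*-1 = 2
y[2] = 0*2 + 2*-1 + 2*2 = 2
y[3] = 0*-1 + 2*2 = 4
y[4] = 0*2 = 0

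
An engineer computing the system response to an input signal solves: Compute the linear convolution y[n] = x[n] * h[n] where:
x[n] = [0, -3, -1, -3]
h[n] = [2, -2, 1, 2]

y[n] = sum_k x[k]*h[n-k]. Output length = len(x) + len(h) - 1 = 4 + 4 - 1 = 7.
y[0] = 0*2 = 0
y[1] = -3*2 + 0*-2 = -6
y[2] = -1*2 + -3*-2 + 0*1 = 4
y[3] = -3*2 + -1*-2 + -3*1 + 0*2 = -7
y[4] = -3*-2 + -1*1 + -3*2 = -1
y[5] = -3*1 + -1*2 = -5
y[6] = -3*2 = -6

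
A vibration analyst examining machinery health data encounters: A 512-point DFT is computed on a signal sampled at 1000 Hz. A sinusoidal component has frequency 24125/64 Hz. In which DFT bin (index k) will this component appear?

DFT frequency resolution = f_s/N = 1000/512 = 125/64 Hz
Bin index k = f_signal / resolution = 24125/64 / 125/64 = 193
The signal frequency 24125/64 Hz falls in DFT bin k = 193.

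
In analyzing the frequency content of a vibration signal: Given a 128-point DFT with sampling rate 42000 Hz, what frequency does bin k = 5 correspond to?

The frequency of DFT bin k is: f_k = k * f_s / N
f_5 = 5 * 42000 / 128 = 13125/8 Hz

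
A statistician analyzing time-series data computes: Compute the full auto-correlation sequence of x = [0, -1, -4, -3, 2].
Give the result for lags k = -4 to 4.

r_xx[k] = sum_m x[m]*x[m+k], indexed from 0, for k = -4 to 4:
  r_xx[-4] = x[4]*x[0] = 0
  r_xx[-3] = x[3]*x[0] + x[4]*x[1] = -2
  r_xx[-2] = x[2]*x[0] + x[3]*x[1] + x[4]*x[2] = -5
  r_xx[-1] = x[1]*x[0] + x[2]*x[1] + x[3]*x[2] + x[4]*x[3] = 10
  r_xx[0] = x[0]*x[0] + x[1]*x[1] + x[2]*x[2] + x[3]*x[3] + x[4]*x[4] = 30
  r_xx[1] = x[0]*x[1] + x[1]*x[2] + x[2]*x[3] + x[3]*x[4] = 10
  r_xx[2] = x[0]*x[2] + x[1]*x[3] + x[2]*x[4] = -5
  r_xx[3] = x[0]*x[3] + x[1]*x[4] = -2
  r_xx[4] = x[0]*x[4] = 0
r_xx = [0, -2, -5, 10, 30, 10, -5, -2, 0]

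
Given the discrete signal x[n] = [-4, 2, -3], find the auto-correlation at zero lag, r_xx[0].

The auto-correlation at zero lag r_xx[0] equals the signal energy.
r_xx[0] = sum of x[n]^2 = (-4)^2 + 2^2 + (-3)^2
= 16 + 4 + 9 = 29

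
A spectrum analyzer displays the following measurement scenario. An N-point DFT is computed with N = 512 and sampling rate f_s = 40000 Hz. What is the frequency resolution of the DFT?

DFT frequency resolution = f_s / N
= 40000 / 512 = 625/8 Hz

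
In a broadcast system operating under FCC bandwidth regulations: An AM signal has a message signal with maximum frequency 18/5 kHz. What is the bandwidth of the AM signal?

In AM (double-sideband), the bandwidth is twice the message frequency.
BW = 2 * f_m = 2 * 18/5 kHz = 36/5 kHz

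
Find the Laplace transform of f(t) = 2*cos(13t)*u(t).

Standard pair: cos(wt)*u(t) <-> s/(s^2+w^2)
With w = 13: L{2*cos(13t)*u(t)} = 2s/(s^2+169)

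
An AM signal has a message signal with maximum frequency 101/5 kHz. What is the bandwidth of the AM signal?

In AM (double-sideband), the bandwidth is twice the message frequency.
BW = 2 * f_m = 2 * 101/5 kHz = 202/5 kHz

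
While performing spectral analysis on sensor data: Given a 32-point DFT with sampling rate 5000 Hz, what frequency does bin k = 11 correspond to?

The frequency of DFT bin k is: f_k = k * f_s / N
f_11 = 11 * 5000 / 32 = 6875/4 Hz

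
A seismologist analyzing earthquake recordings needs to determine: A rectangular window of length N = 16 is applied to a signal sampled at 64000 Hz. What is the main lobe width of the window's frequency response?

For a rectangular window of length N,
the main lobe width in frequency is 2*f_s/N.
= 2*64000/16 = 8000 Hz
This determines the minimum frequency separation for resolving two sinusoids.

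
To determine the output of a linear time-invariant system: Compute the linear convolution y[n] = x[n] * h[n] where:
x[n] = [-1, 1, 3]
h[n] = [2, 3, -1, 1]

y[n] = sum_k x[k]*h[n-k]. Output length = len(x) + len(h) - 1 = 3 + 4 - 1 = 6.
y[0] = -1*2 = -2
y[1] = 1*2 + -1*3 = -1
y[2] = 3*2 + 1*3 + -1*-1 = 10
y[3] = 3*3 + 1*-1 + -1*1 = 7
y[4] = 3*-1 + 1*1 = -2
y[5] = 3*1 = 3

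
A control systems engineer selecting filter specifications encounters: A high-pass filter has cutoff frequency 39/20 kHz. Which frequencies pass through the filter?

A high-pass filter passes all frequencies above the cutoff frequency 39/20 kHz and attenuates lower frequencies.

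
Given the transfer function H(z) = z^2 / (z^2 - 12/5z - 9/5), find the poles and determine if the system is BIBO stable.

Poles are roots of the denominator: z^2 - 12/5z - 9/5 = 0.
Quadratic formula: z = [-(-12/5) +/- sqrt((-12/5)^2 - 4*(-9/5))] / 2
Discriminant = 144/25 + 36/5 = 324/25; sqrt = 18/5.
z = (12/5 +/- 18/5) / 2 => z = 3 or z = -3/5.
|p1| = 3, |p2| = 3/5.
For BIBO stability, all poles must lie inside the unit circle (|p| < 1).
System is UNSTABLE since at least one |p| >= 1.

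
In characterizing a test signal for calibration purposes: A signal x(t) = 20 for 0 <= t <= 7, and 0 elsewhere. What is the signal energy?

Energy = integral of |x(t)|^2 dt over the signal duration
= 20^2 * 7 = 400 * 7 = 2800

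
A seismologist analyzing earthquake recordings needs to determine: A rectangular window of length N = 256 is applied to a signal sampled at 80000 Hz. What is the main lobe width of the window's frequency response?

For a rectangular window of length N,
the main lobe width in frequency is 2*f_s/N.
= 2*80000/256 = 625 Hz
This determines the minimum frequency separation for resolving two sinusoids.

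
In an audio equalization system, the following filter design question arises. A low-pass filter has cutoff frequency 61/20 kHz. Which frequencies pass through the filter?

A low-pass filter passes all frequencies below the cutoff frequency 61/20 kHz and attenuates higher frequencies.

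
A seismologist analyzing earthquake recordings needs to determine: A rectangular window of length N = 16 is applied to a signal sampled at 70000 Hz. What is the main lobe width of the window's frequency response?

For a rectangular window of length N,
the main lobe width in frequency is 2*f_s/N.
= 2*70000/16 = 8750 Hz
This determines the minimum frequency separation for resolving two sinusoids.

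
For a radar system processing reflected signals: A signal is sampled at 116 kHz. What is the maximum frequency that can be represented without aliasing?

The maximum frequency that can be represented without aliasing
is the Nyquist frequency: f_max = f_s / 2 = 116 kHz / 2 = 58 kHz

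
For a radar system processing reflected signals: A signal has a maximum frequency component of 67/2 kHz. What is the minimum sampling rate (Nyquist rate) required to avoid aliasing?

By the Nyquist-Shannon sampling theorem,
the minimum sampling rate (Nyquist rate) must be at least 2 * f_max.
Nyquist rate = 2 * 67/2 kHz = 67 kHz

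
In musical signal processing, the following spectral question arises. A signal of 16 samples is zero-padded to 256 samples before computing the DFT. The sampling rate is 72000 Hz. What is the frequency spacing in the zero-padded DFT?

Original DFT: N = 16, resolution = f_s/N = 72000/16 = 4500 Hz
Zero-padded DFT: N = 256, resolution = f_s/N = 72000/256 = 1125/4 Hz
Zero-padding interpolates the spectrum (finer frequency grid)
but does NOT improve the true spectral resolution (ability to resolve close frequencies).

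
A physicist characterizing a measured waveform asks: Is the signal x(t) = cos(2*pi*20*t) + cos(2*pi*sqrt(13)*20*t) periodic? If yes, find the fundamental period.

f1 = 20 Hz, f2 = 20*sqrt(13) Hz
Ratio f2/f1 = sqrt(13), which is irrational.
Since the frequency ratio is irrational, no common period exists.
The signal is not periodic.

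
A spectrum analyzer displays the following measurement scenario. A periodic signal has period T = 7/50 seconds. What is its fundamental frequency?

The fundamental frequency is the reciprocal of the period.
f = 1/T = 1/(7/50) = 50/7 Hz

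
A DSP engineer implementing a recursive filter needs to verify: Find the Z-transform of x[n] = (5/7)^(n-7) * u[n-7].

Time-shifting property: if X(z) = Z{x[n]}, then Z{x[n-d]} = z^(-d) * X(z)
X(z) = z/(z - 5/7) for x[n] = (5/7)^n * u[n]
Z{x[n-7]} = z^(-7) * z/(z - 5/7) = z^(-6)/(z - 5/7)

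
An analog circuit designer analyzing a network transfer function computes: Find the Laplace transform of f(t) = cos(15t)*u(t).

Standard pair: cos(wt)*u(t) <-> s/(s^2+w^2)
With w = 15: L{cos(15t)*u(t)} = s/(s^2+225)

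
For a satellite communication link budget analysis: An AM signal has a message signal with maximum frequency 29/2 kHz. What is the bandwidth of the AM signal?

In AM (double-sideband), the bandwidth is twice the message frequency.
BW = 2 * f_m = 2 * 29/2 kHz = 29 kHz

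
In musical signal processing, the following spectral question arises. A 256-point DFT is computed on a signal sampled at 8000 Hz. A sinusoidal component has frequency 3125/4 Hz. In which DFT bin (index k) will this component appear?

DFT frequency resolution = f_s/N = 8000/256 = 125/4 Hz
Bin index k = f_signal / resolution = 3125/4 / 125/4 = 25
The signal frequency 3125/4 Hz falls in DFT bin k = 25.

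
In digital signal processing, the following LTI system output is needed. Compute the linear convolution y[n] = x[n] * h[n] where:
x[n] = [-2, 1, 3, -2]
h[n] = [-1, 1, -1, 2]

y[n] = sum_k x[k]*h[n-k]. Output length = len(x) + len(h) - 1 = 4 + 4 - 1 = 7.
y[0] = -2*-1 = 2
y[1] = 1*-1 + -2*1 = -3
y[2] = 3*-1 + 1*1 + -2*-1 = 0
y[3] = -2*-1 + 3*1 + 1*-1 + -2*2 = 0
y[4] = -2*1 + 3*-1 + 1*2 = -3
y[5] = -2*-1 + 3*2 = 8
y[6] = -2*2 = -4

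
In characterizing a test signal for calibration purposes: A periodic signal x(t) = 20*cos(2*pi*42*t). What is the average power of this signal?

Average power of A*cos(wt) is A^2/2.
P = 20^2 / 2 = 400/2 = 200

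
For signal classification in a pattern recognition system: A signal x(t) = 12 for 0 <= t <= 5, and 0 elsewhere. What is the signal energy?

Energy = integral of |x(t)|^2 dt over the signal duration
= 12^2 * 5 = 144 * 5 = 720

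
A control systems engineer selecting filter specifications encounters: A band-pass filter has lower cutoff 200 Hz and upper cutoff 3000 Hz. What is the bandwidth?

Bandwidth = f_high - f_low
= 3000 Hz - 200 Hz = 2800 Hz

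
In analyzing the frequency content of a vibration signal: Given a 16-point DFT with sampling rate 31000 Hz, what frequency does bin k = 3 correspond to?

The frequency of DFT bin k is: f_k = k * f_s / N
f_3 = 3 * 31000 / 16 = 11625/2 Hz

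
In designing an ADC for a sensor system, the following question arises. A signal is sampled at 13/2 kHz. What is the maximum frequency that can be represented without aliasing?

The maximum frequency that can be represented without aliasing
is the Nyquist frequency: f_max = f_s / 2 = 13/2 kHz / 2 = 13/4 kHz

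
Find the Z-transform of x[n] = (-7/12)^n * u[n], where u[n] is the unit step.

The Z-transform of a^n * u[n] is z/(z-a) for |z| > |a|.
Here a = -7/12, so X(z) = z/(z - (-7/12)) = 12z/(12z + 7)
ROC: |z| > 7/12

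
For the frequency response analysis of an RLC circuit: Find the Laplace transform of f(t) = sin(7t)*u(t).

Standard pair: sin(wt)*u(t) <-> w/(s^2+w^2)
With w = 7: L{sin(7t)*u(t)} = 7/(s^2+49)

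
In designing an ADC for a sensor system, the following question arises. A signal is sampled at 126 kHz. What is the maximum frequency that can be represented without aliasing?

The maximum frequency that can be represented without aliasing
is the Nyquist frequency: f_max = f_s / 2 = 126 kHz / 2 = 63 kHz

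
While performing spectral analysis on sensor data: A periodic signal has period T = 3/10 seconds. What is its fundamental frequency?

The fundamental frequency is the reciprocal of the period.
f = 1/T = 1/(3/10) = 10/3 Hz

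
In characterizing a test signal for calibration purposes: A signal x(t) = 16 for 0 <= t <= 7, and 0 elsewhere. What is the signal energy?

Energy = integral of |x(t)|^2 dt over the signal duration
= 16^2 * 7 = 256 * 7 = 1792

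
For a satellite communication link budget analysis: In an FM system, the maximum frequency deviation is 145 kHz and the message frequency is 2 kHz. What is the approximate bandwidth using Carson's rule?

Carson's rule: BW = 2*(delta_f + f_m)
= 2*(145 + 2) kHz = 294 kHz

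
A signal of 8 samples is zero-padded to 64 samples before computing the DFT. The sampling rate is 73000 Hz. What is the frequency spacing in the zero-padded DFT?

Original DFT: N = 8, resolution = f_s/N = 73000/8 = 9125 Hz
Zero-padded DFT: N = 64, resolution = f_s/N = 73000/64 = 9125/8 Hz
Zero-padding interpolates the spectrum (finer frequency grid)
but does NOT improve the true spectral resolution (ability to resolve close frequencies).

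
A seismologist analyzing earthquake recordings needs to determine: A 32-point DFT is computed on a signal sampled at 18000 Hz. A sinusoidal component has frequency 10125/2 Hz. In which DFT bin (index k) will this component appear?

DFT frequency resolution = f_s/N = 18000/32 = 1125/2 Hz
Bin index k = f_signal / resolution = 10125/2 / 1125/2 = 9
The signal frequency 10125/2 Hz falls in DFT bin k = 9.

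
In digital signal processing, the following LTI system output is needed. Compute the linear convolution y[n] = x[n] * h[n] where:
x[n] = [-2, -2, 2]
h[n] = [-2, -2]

y[n] = sum_k x[k]*h[n-k]. Output length = len(x) + len(h) - 1 = 3 + 2 - 1 = 4.
y[0] = -2*-2 = 4
y[1] = -2*-2 + -2*-2 = 8
y[2] = 2*-2 + -2*-2 = 0
y[3] = 2*-2 = -4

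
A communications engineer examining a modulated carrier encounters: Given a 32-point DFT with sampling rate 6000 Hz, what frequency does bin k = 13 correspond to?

The frequency of DFT bin k is: f_k = k * f_s / N
f_13 = 13 * 6000 / 32 = 4875/2 Hz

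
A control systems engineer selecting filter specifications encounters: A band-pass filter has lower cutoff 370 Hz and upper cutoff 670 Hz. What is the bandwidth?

Bandwidth = f_high - f_low
= 670 Hz - 370 Hz = 300 Hz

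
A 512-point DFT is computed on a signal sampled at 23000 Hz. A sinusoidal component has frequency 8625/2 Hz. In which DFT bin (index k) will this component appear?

DFT frequency resolution = f_s/N = 23000/512 = 2875/64 Hz
Bin index k = f_signal / resolution = 8625/2 / 2875/64 = 96
The signal frequency 8625/2 Hz falls in DFT bin k = 96.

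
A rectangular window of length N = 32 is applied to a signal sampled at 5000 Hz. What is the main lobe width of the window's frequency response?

For a rectangular window of length N,
the main lobe width in frequency is 2*f_s/N.
= 2*5000/32 = 625/2 Hz
This determines the minimum frequency separation for resolving two sinusoids.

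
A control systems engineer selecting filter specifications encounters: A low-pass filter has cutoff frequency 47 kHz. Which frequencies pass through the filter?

A low-pass filter passes all frequencies below the cutoff frequency 47 kHz and attenuates higher frequencies.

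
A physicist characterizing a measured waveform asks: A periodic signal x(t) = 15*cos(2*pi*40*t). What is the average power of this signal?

Average power of A*cos(wt) is A^2/2.
P = 15^2 / 2 = 225/2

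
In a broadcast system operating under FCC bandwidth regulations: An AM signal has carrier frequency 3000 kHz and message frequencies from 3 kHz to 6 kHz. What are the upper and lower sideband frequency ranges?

Upper sideband (USB) = fc + [fm_low, fm_high] = 3000 + [3, 6] = [3003, 3006] kHz
Lower sideband (LSB) = fc - [fm_high, fm_low] = 3000 - [6, 3] = [2994, 2997] kHz
Total occupied spectrum: 2994 kHz to 3006 kHz (plus carrier at 3000 kHz)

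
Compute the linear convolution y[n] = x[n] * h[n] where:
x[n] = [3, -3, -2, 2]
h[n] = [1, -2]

y[n] = sum_k x[k]*h[n-k]. Output length = len(x) + len(h) - 1 = 4 + 2 - 1 = 5.
y[0] = 3*1 = 3
y[1] = -3*1 + 3*-2 = -9
y[2] = -2*1 + -3*-2 = 4
y[3] = 2*1 + -2*-2 = 6
y[4] = 2*-2 = -4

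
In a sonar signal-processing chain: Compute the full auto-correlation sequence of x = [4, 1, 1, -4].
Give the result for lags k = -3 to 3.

r_xx[k] = sum_m x[m]*x[m+k], indexed from 0, for k = -3 to 3:
  r_xx[-3] = x[3]*x[0] = -16
  r_xx[-2] = x[2]*x[0] + x[3]*x[1] = 0
  r_xx[-1] = x[1]*x[0] + x[2]*x[1] + x[3]*x[2] = 1
  r_xx[0] = x[0]*x[0] + x[1]*x[1] + x[2]*x[2] + x[3]*x[3] = 34
  r_xx[1] = x[0]*x[1] + x[1]*x[2] + x[2]*x[3] = 1
  r_xx[2] = x[0]*x[2] + x[1]*x[3] = 0
  r_xx[3] = x[0]*x[3] = -16
r_xx = [-16, 0, 1, 34, 1, 0, -16]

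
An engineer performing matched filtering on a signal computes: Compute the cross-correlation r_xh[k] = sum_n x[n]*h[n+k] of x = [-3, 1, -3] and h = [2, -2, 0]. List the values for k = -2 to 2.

Both sequences indexed from 0 and zero outside their support.
Lags with overlap: k = -2 to 2.
  r_xh[-2] = x[2]*h[0] = -6
  r_xh[-1] = x[1]*h[0] + x[2]*h[1] = 8
  r_xh[0] = x[0]*h[0] + x[1]*h[1] + x[2]*h[2] = -8
  r_xh[1] = x[0]*h[1] + x[1]*h[2] = 6
  r_xh[2] = x[0]*h[2] = 0
r_xh = [-6, 8, -8, 6, 0] (for k = -2, ..., 2)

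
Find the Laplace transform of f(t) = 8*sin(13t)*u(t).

Standard pair: sin(wt)*u(t) <-> w/(s^2+w^2)
With w = 13: L{8*sin(13t)*u(t)} = 104/(s^2+169)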